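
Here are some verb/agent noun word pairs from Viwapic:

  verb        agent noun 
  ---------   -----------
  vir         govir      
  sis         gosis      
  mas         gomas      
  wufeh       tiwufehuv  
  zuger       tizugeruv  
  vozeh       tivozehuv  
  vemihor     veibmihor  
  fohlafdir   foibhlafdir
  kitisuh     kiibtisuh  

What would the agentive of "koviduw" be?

koibviduw

vir and zuger both end in -r yet inflect differently (govir, tizugeruv), so the final letter is not what conditions the rule; the number of vowels is.
"koviduw" has 3 vowels. The stems with 3 vowels (vemihor → veibmihor, fohlafdir → foibhlafdir, kitisuh → kiibtisuh) insert -ib- after the first vowel.
The other patterns: stems with 1 vowel add the prefix go-; stems with 2 vowels add ti- … -uv around the stem.
So koviduw → koibviduw.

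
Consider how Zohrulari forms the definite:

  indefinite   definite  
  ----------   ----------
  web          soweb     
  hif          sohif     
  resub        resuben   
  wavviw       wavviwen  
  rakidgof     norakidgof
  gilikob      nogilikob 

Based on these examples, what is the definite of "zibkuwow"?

nozibkuwow

web and resub both end in -b yet inflect differently (soweb, resuben), so the final letter is not what conditions the rule; the number of vowels is.
"zibkuwow" has 3 vowels. The stems with 3 vowels (rakidgof → norakidgof, gilikob → nogilikob) add the prefix no-.
The other patterns: stems with 1 vowel add the prefix so-; stems with 2 vowels add -en.
So zibkuwow → nozibkuwow.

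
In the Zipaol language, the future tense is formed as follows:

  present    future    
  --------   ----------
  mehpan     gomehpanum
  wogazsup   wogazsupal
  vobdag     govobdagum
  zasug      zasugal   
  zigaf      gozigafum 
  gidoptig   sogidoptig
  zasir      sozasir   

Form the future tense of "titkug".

titkugal

zasug and vobdag both end in -g yet inflect differently (zasugal, govobdagum), so the final letter is not what conditions the rule; the last vowel is.
"titkug" has last vowel 'u'. The stems whose last vowel is 'u' (wogazsup → wogazsupal, zasug → zasugal) add -al.
So titkug → titkugal.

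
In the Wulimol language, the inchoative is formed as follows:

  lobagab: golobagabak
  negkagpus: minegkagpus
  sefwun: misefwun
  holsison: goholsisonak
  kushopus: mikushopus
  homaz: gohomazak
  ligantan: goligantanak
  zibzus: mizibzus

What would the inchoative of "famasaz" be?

sefwun and ligantan both end in -n yet inflect differently (misefwun, goligantanak), so the final letter is not what conditions the rule; the last vowel is.
"famasaz" has last vowel 'a'. The stems whose last vowel is 'a' (ligantan → goligantanak, homaz → gohomazak, lobagab → golobagabak) add go- … -ak around the stem.
The other pattern: stems whose last vowel is 'u' add the prefix mi-.
So famasaz → gofamasazak.

gofamasazak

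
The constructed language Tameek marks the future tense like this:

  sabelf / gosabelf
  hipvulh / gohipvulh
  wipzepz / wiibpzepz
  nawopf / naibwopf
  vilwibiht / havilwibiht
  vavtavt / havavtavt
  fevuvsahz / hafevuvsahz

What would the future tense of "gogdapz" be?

goibgdapz

sabelf and nawopf both end in -f yet inflect differently (gosabelf, naibwopf), so the final letter is not what conditions the rule; the second-to-last letter is.
"gogdapz" has second-to-last letter 'p'. The stems whose second-to-last letter is 'p' (wipzepz → wiibpzepz, nawopf → naibwopf) insert -ib- after the first vowel.
So gogdapz → goibgdapz.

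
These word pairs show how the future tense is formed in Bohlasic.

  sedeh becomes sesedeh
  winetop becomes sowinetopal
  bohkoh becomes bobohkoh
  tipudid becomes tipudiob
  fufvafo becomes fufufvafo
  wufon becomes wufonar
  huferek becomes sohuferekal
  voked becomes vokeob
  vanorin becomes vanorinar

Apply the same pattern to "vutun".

vutunar

tipudid and vanorin both have last vowel 'i' yet inflect differently (tipudiob, vanorinar), so the last vowel is not what conditions the rule; the final letter is.
"vutun" ends in -n. The stems ending in -n (vanorin → vanorinar, wufon → wufonar) add -ar.
The other patterns: stems ending in -d drop the final letter and add -ob; stems ending in -h or -o repeat the first consonant+vowel as a prefix; stems ending in -k or -p add so- … -al around the stem.
So vutun → vutunar.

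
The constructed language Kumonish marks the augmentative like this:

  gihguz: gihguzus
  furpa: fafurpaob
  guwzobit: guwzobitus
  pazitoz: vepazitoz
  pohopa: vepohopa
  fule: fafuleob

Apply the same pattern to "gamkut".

furpa and pohopa both end in -a yet inflect differently (fafurpaob, vepohopa), so the final letter is not what conditions the rule; the first letter is.
"gamkut" begins with g-. The stems beginning with g- (gihguz → gihguzus, guwzobit → guwzobitus) add -us.
The other patterns: stems beginning with f- add fa- … -ob around the stem; stems beginning with p- add the prefix ve-.
So gamkut → gamkutus.

gamkutus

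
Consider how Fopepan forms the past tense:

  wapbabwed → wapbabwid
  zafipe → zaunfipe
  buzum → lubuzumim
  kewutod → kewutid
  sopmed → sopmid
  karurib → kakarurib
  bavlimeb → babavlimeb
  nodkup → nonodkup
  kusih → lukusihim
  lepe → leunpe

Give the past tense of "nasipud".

nasipid

bavlimeb and lepe both have last vowel 'e' yet inflect differently (babavlimeb, leunpe), so the last vowel is not what conditions the rule; the final letter is.
"nasipud" ends in -d. The stems ending in -d (sopmed → sopmid, kewutod → kewutid, wapbabwed → wapbabwid) change the last vowel to 'i'.
The other patterns: stems ending in -b or -p repeat the first consonant+vowel as a prefix; stems ending in -e insert -un- after the first vowel; stems ending in -h or -m add lu- … -im around the stem.
So nasipud → nasipid.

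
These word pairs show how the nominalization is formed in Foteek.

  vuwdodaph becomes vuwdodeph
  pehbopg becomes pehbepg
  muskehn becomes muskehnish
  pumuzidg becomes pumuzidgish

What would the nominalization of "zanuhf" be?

zanuhfish

pehbopg and pumuzidg both end in -g yet inflect differently (pehbepg, pumuzidgish), so the final letter is not what conditions the rule; the second-to-last letter is.
"zanuhf" has second-to-last letter 'h'. The one such stem in the data (muskehn → muskehnish) adds -ish, so the same rule applies.
So zanuhf → zanuhfish.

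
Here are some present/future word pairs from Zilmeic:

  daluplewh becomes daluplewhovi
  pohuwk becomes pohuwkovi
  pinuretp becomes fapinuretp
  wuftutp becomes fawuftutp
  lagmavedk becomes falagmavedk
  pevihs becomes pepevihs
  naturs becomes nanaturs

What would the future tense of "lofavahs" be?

lolofavahs

"lofavahs" has second-to-last letter 'h'. The one such stem in the data (pevihs → pepevihs) repeats the first consonant+vowel as a prefix (as does naturs), so the same rule applies.
The other patterns: stems whose second-to-last letter is 'w' add -ovi; stems whose second-to-last letter is 'd' or 't' add the prefix fa-.
So lofavahs → lolofavahs.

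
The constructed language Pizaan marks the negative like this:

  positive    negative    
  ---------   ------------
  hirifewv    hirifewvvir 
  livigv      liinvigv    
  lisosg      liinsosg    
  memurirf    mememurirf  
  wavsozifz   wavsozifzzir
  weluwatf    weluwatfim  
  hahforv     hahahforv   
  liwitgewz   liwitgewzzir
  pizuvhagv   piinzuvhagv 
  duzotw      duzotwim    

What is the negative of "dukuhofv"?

weluwatf and memurirf both end in -f yet inflect differently (weluwatfim, mememurirf), so the final letter is not what conditions the rule; the second-to-last letter is.
"dukuhofv" has second-to-last letter 'f'. The one such stem in the data (wavsozifz → wavsozifzzir) doubles the final consonant and adds -ir (as do hirifewv, liwitgewz), so the same rule applies.
The other patterns: stems whose second-to-last letter is 't' add -im; stems whose second-to-last letter is 'r' repeat the first consonant+vowel as a prefix; stems whose second-to-last letter is 'g' or 's' insert -in- after the first vowel.
So dukuhofv → dukuhofvvir.

dukuhofvvir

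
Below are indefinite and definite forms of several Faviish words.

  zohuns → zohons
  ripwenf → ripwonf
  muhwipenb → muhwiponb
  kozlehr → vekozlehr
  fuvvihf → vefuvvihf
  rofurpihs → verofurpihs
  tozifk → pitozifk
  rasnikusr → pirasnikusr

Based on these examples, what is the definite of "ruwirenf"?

ruwironf

ripwenf and fuvvihf both end in -f yet inflect differently (ripwonf, vefuvvihf), so the final letter is not what conditions the rule; the second-to-last letter is.
"ruwirenf" has second-to-last letter 'n'. The stems whose second-to-last letter is 'n' (zohuns → zohons, ripwenf → ripwonf, muhwipenb → muhwiponb) change the last vowel to 'o'.
So ruwirenf → ruwironf.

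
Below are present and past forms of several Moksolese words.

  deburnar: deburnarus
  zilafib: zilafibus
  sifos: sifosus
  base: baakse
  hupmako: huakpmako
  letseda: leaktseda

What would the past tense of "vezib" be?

"vezib" ends in a consonant. The stems ending in a consonant (deburnar → deburnarus, zilafib → zilafibus, sifos → sifosus) add -us.
So vezib → vezibus.

vezibus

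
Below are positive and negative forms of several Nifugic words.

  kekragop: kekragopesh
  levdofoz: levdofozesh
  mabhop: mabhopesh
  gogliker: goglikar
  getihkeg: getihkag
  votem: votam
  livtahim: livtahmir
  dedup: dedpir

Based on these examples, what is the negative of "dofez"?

dofaz

"dofez" has last vowel 'e'. The stems whose last vowel is 'e' (gogliker → goglikar, getihkeg → getihkag, votem → votam) change the last vowel to 'a'.
The other patterns: stems whose last vowel is 'o' add -esh; stems whose last vowel is 'i' or 'u' delete the last vowel and add -ir.
So dofez → dofaz.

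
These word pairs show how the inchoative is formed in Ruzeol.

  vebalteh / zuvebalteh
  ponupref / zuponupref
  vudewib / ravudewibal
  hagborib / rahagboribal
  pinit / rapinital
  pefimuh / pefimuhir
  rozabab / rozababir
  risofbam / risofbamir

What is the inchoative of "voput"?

"voput" has last vowel 'u'. The one such stem in the data (pefimuh → pefimuhir) adds -ir, so the same rule applies.
The other patterns: stems whose last vowel is 'e' add the prefix zu-; stems whose last vowel is 'i' add ra- … -al around the stem.
So voput → voputir.

voputir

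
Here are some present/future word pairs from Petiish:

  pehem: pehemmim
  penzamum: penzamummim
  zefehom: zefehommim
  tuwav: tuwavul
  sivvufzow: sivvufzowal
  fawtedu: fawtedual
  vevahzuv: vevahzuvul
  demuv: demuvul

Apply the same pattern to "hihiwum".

vevahzuv and penzamum both have last vowel 'u' yet inflect differently (vevahzuvul, penzamummim), so the last vowel is not what conditions the rule; the final letter is.
"hihiwum" ends in -m. The stems ending in -m (penzamum → penzamummim, pehem → pehemmim, zefehom → zefehommim) double the final consonant and add -im.
So hihiwum → hihiwummim.

hihiwummim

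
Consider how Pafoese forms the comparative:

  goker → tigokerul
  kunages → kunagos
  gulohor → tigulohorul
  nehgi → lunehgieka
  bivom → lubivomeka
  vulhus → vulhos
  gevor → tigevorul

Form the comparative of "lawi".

lulawieka

"lawi" ends in -i. The one such stem in the data (nehgi → lunehgieka) adds lu- … -eka around the stem, so the same rule applies.
The other patterns: stems ending in -r add ti- … -ul around the stem; stems ending in -s change the last vowel to 'o'.
So lawi → lulawieka.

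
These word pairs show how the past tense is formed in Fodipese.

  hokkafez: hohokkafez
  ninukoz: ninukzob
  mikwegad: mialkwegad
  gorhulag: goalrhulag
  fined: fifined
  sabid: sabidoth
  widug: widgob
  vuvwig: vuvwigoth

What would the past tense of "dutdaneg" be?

dudutdaneg

fined and sabid both end in -d yet inflect differently (fifined, sabidoth), so the final letter is not what conditions the rule; the last vowel is.
"dutdaneg" has last vowel 'e'. The stems whose last vowel is 'e' (hokkafez → hohokkafez, fined → fifined) repeat the first consonant+vowel as a prefix.
The other patterns: stems whose last vowel is 'i' add -oth; stems whose last vowel is 'a' insert -al- after the first vowel; stems whose last vowel is 'o' or 'u' delete the last vowel and add -ob.
So dutdaneg → dudutdaneg.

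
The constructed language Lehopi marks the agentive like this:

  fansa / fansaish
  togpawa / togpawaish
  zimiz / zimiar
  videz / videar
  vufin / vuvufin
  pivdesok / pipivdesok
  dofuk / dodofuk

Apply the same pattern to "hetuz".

hetuar

zimiz and vufin both have last vowel 'i' yet inflect differently (zimiar, vuvufin), so the last vowel is not what conditions the rule; the final letter is.
"hetuz" ends in -z. The stems ending in -z (zimiz → zimiar, videz → videar) drop the final letter and add -ar.
The other patterns: stems ending in -a add -ish; stems ending in -k or -n repeat the first consonant+vowel as a prefix.
So hetuz → hetuar.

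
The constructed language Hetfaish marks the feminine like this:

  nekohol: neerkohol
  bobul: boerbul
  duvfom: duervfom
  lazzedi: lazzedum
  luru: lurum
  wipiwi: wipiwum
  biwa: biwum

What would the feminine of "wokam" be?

bobul and luru both have last vowel 'u' yet inflect differently (boerbul, lurum), so the last vowel is not what conditions the rule; whether the stem ends in a vowel or a consonant is.
"wokam" ends in a consonant. The stems ending in a consonant (nekohol → neerkohol, bobul → boerbul, duvfom → duervfom) insert -er- after the first vowel.
So wokam → woerkam.

woerkam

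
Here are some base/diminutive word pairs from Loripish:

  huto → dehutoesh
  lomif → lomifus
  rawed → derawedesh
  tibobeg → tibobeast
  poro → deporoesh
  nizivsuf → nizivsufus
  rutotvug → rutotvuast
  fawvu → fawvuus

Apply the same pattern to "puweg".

rawed and tibobeg both have last vowel 'e' yet inflect differently (derawedesh, tibobeast), so the last vowel is not what conditions the rule; the final letter is.
"puweg" ends in -g. The stems ending in -g (rutotvug → rutotvuast, tibobeg → tibobeast) drop the final letter and add -ast.
So puweg → puweast.

puweast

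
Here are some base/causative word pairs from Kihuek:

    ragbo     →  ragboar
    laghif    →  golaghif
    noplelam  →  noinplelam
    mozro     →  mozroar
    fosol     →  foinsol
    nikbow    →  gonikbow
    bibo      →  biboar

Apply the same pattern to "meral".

fosol and bibo both have last vowel 'o' yet inflect differently (foinsol, biboar), so the last vowel is not what conditions the rule; the final letter is.
"meral" ends in -l. The one such stem in the data (fosol → foinsol) inserts -in- after the first vowel (as does noplelam), so the same rule applies.
So meral → meinral.

meinral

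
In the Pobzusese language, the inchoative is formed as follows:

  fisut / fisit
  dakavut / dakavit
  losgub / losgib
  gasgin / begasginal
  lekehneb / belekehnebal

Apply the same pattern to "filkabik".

losgub and lekehneb both end in -b yet inflect differently (losgib, belekehnebal), so the final letter is not what conditions the rule; the last vowel is.
"filkabik" has last vowel 'i'. The one such stem in the data (gasgin → begasginal) adds be- … -al around the stem, so the same rule applies.
So filkabik → befilkabikal.

befilkabikal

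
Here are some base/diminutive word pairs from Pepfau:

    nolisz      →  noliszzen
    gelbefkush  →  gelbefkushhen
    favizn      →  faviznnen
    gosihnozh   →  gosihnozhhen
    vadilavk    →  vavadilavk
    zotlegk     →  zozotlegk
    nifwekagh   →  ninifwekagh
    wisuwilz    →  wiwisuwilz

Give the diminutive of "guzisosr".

gelbefkush and nifwekagh both end in -h yet inflect differently (gelbefkushhen, ninifwekagh), so the final letter is not what conditions the rule; the second-to-last letter is.
"guzisosr" has second-to-last letter 's'. The stems whose second-to-last letter is 's' (nolisz → noliszzen, gelbefkush → gelbefkushhen) double the final consonant and add -en.
So guzisosr → guzisosrren.

guzisosrren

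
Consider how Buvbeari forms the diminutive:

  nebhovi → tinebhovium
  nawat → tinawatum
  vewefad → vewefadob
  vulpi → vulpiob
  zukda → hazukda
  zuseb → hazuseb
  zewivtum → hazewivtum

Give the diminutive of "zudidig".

hazudidig

"zudidig" begins with z-. The stems beginning with z- (zukda → hazukda, zuseb → hazuseb, zewivtum → hazewivtum) add the prefix ha-.
The other patterns: stems beginning with n- add ti- … -um around the stem; stems beginning with v- add -ob.
So zudidig → hazudidig.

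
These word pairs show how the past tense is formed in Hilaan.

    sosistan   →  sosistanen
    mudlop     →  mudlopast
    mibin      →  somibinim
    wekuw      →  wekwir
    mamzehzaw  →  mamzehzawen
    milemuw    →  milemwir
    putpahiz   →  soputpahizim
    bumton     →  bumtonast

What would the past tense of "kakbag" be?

"kakbag" has last vowel 'a'. The stems whose last vowel is 'a' (sosistan → sosistanen, mamzehzaw → mamzehzawen) add -en.
So kakbag → kakbagen.

kakbagen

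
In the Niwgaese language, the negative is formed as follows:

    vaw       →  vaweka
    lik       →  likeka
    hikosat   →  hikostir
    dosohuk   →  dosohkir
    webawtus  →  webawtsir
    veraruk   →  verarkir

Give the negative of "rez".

rezeka

lik and dosohuk both end in -k yet inflect differently (likeka, dosohkir), so the final letter is not what conditions the rule; the number of vowels is.
"rez" has 1 vowel. The stems with 1 vowel (vaw → vaweka, lik → likeka) add -eka.
The other pattern: stems with 3 vowels delete the last vowel and add -ir.
So rez → rezeka.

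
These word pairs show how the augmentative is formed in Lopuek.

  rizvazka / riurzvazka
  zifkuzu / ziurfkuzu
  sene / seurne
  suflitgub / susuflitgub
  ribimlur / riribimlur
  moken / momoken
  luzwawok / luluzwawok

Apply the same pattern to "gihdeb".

zifkuzu and suflitgub both have last vowel 'u' yet inflect differently (ziurfkuzu, susuflitgub), so the last vowel is not what conditions the rule; whether the stem ends in a vowel or a consonant is.
"gihdeb" ends in a consonant. The stems ending in a consonant (suflitgub → susuflitgub, ribimlur → riribimlur, moken → momoken) repeat the first consonant+vowel as a prefix.
The other pattern: stems ending in a vowel insert -ur- after the first vowel.
So gihdeb → gigihdeb.

gigihdeb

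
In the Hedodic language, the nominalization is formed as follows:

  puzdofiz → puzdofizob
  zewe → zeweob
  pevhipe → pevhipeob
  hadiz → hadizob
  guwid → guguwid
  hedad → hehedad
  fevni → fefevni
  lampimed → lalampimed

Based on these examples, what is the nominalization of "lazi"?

puzdofiz and guwid both have last vowel 'i' yet inflect differently (puzdofizob, guguwid), so the last vowel is not what conditions the rule; the final letter is.
"lazi" ends in -i. The one such stem in the data (fevni → fefevni) repeats the first consonant+vowel as a prefix (as do guwid, hedad), so the same rule applies.
So lazi → lalazi.

lalazi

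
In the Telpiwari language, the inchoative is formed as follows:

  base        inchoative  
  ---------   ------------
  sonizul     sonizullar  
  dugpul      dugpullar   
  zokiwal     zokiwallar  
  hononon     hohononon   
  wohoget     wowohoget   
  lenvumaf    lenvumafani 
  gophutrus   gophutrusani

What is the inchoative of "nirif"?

nirifani

"nirif" ends in -f. The one such stem in the data (lenvumaf → lenvumafani) adds -ani, so the same rule applies.
The other patterns: stems ending in -l double the final consonant and add -ar; stems ending in -n or -t repeat the first consonant+vowel as a prefix.
So nirif → nirifani.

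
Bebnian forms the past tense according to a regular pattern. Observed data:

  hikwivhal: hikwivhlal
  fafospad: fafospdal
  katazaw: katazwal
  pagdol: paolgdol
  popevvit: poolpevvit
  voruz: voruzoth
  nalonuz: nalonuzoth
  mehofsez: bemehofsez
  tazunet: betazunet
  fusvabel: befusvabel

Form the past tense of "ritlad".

ritldal

"ritlad" has last vowel 'a'. The stems whose last vowel is 'a' (hikwivhal → hikwivhlal, fafospad → fafospdal, katazaw → katazwal) delete the last vowel and add -al.
The other patterns: stems whose last vowel is 'i' or 'o' insert -ol- after the first vowel; stems whose last vowel is 'u' add -oth; stems whose last vowel is 'e' add the prefix be-.
So ritlad → ritldal.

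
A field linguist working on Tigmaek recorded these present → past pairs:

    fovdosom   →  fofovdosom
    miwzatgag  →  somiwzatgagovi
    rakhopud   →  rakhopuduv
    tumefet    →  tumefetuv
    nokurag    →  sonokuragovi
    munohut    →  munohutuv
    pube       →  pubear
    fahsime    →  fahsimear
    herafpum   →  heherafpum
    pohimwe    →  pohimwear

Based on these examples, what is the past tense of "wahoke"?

wahokear

tumefet and fahsime both have last vowel 'e' yet inflect differently (tumefetuv, fahsimear), so the last vowel is not what conditions the rule; the final letter is.
"wahoke" ends in -e. The stems ending in -e (fahsime → fahsimear, pube → pubear, pohimwe → pohimwear) add -ar.
The other patterns: stems ending in -g add so- … -ovi around the stem; stems ending in -d or -t add -uv; stems ending in -m repeat the first consonant+vowel as a prefix.
So wahoke → wahokear.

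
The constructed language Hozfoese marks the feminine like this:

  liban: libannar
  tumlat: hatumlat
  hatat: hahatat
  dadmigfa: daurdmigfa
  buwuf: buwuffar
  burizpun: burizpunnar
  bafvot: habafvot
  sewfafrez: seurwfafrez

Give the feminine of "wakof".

"wakof" ends in -f. The one such stem in the data (buwuf → buwuffar) doubles the final consonant and adds -ar (as do burizpun, liban), so the same rule applies.
So wakof → wakoffar.

wakoffar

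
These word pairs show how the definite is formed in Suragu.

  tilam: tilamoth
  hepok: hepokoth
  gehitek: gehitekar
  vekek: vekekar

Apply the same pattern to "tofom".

hepok and gehitek both end in -k yet inflect differently (hepokoth, gehitekar), so the final letter is not what conditions the rule; the last vowel is.
"tofom" has last vowel 'o'. The one such stem in the data (hepok → hepokoth) adds -oth, so the same rule applies.
So tofom → tofomoth.

tofomoth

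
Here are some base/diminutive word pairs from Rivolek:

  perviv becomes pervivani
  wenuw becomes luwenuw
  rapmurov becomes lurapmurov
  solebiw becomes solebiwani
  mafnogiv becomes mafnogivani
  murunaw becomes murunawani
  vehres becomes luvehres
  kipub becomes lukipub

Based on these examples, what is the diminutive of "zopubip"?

solebiw and wenuw both end in -w yet inflect differently (solebiwani, luwenuw), so the final letter is not what conditions the rule; the last vowel is.
"zopubip" has last vowel 'i'. The stems whose last vowel is 'i' (mafnogiv → mafnogivani, solebiw → solebiwani, perviv → pervivani) add -ani.
So zopubip → zopubipani.

zopubipani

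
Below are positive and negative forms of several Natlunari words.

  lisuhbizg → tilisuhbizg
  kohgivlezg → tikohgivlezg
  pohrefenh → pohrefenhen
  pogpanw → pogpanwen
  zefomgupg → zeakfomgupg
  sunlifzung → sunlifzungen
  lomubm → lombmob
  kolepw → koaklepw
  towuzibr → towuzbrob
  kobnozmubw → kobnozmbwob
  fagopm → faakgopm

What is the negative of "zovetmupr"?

sunlifzung and zefomgupg both end in -g yet inflect differently (sunlifzungen, zeakfomgupg), so the final letter is not what conditions the rule; the second-to-last letter is.
"zovetmupr" has second-to-last letter 'p'. The stems whose second-to-last letter is 'p' (zefomgupg → zeakfomgupg, kolepw → koaklepw, fagopm → faakgopm) insert -ak- after the first vowel.
The other patterns: stems whose second-to-last letter is 'n' add -en; stems whose second-to-last letter is 'b' delete the last vowel and add -ob; stems whose second-to-last letter is 'z' add the prefix ti-.
So zovetmupr → zoakvetmupr.

zoakvetmupr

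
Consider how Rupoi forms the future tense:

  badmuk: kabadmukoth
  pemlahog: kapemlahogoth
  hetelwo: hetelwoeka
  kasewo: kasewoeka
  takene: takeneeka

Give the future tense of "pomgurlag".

kapomgurlagoth

"pomgurlag" ends in a consonant. The stems ending in a consonant (pemlahog → kapemlahogoth, badmuk → kabadmukoth) add ka- … -oth around the stem.
The other pattern: stems ending in a vowel add -eka.
So pomgurlag → kapomgurlagoth.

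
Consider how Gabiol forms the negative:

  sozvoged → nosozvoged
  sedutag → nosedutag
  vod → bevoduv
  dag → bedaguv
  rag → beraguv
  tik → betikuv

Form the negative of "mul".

"mul" has 1 vowel. The stems with 1 vowel (vod → bevoduv, dag → bedaguv, rag → beraguv) add be- … -uv around the stem.
So mul → bemuluv.

bemuluv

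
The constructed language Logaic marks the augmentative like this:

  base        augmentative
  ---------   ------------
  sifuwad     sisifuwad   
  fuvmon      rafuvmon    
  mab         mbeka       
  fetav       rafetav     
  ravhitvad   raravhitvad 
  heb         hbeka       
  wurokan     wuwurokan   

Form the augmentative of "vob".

fuvmon and wurokan both end in -n yet inflect differently (rafuvmon, wuwurokan), so the final letter is not what conditions the rule; the number of vowels is.
"vob" has 1 vowel. The stems with 1 vowel (heb → hbeka, mab → mbeka) delete the last vowel and add -eka.
So vob → vbeka.

vbeka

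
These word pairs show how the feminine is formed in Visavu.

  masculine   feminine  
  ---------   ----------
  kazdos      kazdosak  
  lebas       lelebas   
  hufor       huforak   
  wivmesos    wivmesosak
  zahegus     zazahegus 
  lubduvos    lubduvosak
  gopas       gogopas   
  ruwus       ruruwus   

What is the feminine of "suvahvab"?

susuvahvab

"suvahvab" has last vowel 'a'. The stems whose last vowel is 'a' (gopas → gogopas, lebas → lelebas) repeat the first consonant+vowel as a prefix.
The other pattern: stems whose last vowel is 'o' add -ak.
So suvahvab → susuvahvab.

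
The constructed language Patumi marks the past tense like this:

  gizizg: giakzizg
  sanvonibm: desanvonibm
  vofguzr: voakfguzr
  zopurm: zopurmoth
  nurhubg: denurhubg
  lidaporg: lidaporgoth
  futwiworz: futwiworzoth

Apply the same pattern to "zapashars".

gizizg and lidaporg both end in -g yet inflect differently (giakzizg, lidaporgoth), so the final letter is not what conditions the rule; the second-to-last letter is.
"zapashars" has second-to-last letter 'r'. The stems whose second-to-last letter is 'r' (futwiworz → futwiworzoth, lidaporg → lidaporgoth, zopurm → zopurmoth) add -oth.
The other patterns: stems whose second-to-last letter is 'z' insert -ak- after the first vowel; stems whose second-to-last letter is 'b' add the prefix de-.
So zapashars → zapasharsoth.

zapasharsoth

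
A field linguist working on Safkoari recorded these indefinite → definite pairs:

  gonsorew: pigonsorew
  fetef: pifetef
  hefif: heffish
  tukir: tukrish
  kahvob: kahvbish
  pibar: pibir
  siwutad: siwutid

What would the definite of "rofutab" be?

fetef and hefif both end in -f yet inflect differently (pifetef, heffish), so the final letter is not what conditions the rule; the last vowel is.
"rofutab" has last vowel 'a'. The stems whose last vowel is 'a' (pibar → pibir, siwutad → siwutid) change the last vowel to 'i'.
The other patterns: stems whose last vowel is 'e' add the prefix pi-; stems whose last vowel is 'i' or 'o' delete the last vowel and add -ish.
So rofutab → rofutib.

rofutib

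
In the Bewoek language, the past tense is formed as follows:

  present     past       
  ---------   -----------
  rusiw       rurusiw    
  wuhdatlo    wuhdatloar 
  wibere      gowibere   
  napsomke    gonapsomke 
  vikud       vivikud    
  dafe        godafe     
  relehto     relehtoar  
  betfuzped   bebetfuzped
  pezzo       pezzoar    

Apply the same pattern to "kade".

"kade" ends in -e. The stems ending in -e (napsomke → gonapsomke, wibere → gowibere, dafe → godafe) add the prefix go-.
The other patterns: stems ending in -o add -ar; stems ending in -d or -w repeat the first consonant+vowel as a prefix.
So kade → gokade.

gokade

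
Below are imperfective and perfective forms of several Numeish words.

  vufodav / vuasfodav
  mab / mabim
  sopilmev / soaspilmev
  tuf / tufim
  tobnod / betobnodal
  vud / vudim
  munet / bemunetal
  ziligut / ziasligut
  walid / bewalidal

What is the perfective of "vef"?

vud and walid both end in -d yet inflect differently (vudim, bewalidal), so the final letter is not what conditions the rule; the number of vowels is.
"vef" has 1 vowel. The stems with 1 vowel (tuf → tufim, mab → mabim, vud → vudim) add -im.
So vef → vefim.

vefim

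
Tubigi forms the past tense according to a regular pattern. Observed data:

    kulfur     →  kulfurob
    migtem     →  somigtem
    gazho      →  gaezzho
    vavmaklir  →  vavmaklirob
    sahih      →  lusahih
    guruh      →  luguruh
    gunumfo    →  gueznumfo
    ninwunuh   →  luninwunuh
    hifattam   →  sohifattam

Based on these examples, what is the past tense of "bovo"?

boezvo

kulfur and ninwunuh both have last vowel 'u' yet inflect differently (kulfurob, luninwunuh), so the last vowel is not what conditions the rule; the final letter is.
"bovo" ends in -o. The stems ending in -o (gunumfo → gueznumfo, gazho → gaezzho) insert -ez- after the first vowel.
The other patterns: stems ending in -r add -ob; stems ending in -m add the prefix so-; stems ending in -h add the prefix lu-.
So bovo → boezvo.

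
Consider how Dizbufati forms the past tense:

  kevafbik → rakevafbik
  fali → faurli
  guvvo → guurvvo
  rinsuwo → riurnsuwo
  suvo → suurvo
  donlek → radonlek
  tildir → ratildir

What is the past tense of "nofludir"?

kevafbik and fali both have last vowel 'i' yet inflect differently (rakevafbik, faurli), so the last vowel is not what conditions the rule; whether the stem ends in a vowel or a consonant is.
"nofludir" ends in a consonant. The stems ending in a consonant (kevafbik → rakevafbik, tildir → ratildir, donlek → radonlek) add the prefix ra-.
The other pattern: stems ending in a vowel insert -ur- after the first vowel.
So nofludir → ranofludir.

ranofludir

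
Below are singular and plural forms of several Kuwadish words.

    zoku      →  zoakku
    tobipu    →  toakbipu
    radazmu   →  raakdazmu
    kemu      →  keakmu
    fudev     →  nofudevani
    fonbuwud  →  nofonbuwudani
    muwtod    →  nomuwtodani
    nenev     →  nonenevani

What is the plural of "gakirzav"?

nogakirzavani

"gakirzav" ends in -v. The stems ending in -v (fudev → nofudevani, nenev → nonenevani) add no- … -ani around the stem.
The other pattern: stems ending in -u insert -ak- after the first vowel.
So gakirzav → nogakirzavani.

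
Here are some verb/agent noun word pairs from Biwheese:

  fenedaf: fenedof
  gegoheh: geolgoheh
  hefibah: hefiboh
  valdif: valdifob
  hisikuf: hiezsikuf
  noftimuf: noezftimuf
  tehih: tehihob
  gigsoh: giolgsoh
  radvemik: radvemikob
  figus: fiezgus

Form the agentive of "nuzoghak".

tehih and hefibah both end in -h yet inflect differently (tehihob, hefiboh), so the final letter is not what conditions the rule; the last vowel is.
"nuzoghak" has last vowel 'a'. The stems whose last vowel is 'a' (hefibah → hefiboh, fenedaf → fenedof) change the last vowel to 'o'.
So nuzoghak → nuzoghok.

nuzoghok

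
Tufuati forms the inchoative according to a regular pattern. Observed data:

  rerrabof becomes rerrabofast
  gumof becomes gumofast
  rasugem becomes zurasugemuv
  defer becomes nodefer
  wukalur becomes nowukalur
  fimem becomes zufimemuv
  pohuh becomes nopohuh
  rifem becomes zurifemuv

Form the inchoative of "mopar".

nomopar

defer and rifem both have last vowel 'e' yet inflect differently (nodefer, zurifemuv), so the last vowel is not what conditions the rule; the final letter is.
"mopar" ends in -r. The stems ending in -r (wukalur → nowukalur, defer → nodefer) add the prefix no-.
So mopar → nomopar.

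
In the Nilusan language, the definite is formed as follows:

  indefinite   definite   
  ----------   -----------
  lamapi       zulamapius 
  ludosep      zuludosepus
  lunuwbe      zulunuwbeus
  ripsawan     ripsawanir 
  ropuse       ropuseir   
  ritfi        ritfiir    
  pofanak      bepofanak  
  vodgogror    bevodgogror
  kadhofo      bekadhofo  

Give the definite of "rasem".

"rasem" begins with r-. The stems beginning with r- (ripsawan → ripsawanir, ropuse → ropuseir, ritfi → ritfiir) add -ir.
The other patterns: stems beginning with l- add zu- … -us around the stem; stems beginning with k-, p- or v- add the prefix be-.
So rasem → rasemir.

rasemir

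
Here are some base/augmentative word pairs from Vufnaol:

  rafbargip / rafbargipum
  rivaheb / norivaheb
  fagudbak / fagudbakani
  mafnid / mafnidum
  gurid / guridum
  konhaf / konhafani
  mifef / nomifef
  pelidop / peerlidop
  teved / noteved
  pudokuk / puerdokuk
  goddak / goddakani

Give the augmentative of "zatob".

teved and mafnid both end in -d yet inflect differently (noteved, mafnidum), so the final letter is not what conditions the rule; the last vowel is.
"zatob" has last vowel 'o'. The one such stem in the data (pelidop → peerlidop) inserts -er- after the first vowel (as does pudokuk), so the same rule applies.
The other patterns: stems whose last vowel is 'e' add the prefix no-; stems whose last vowel is 'i' add -um; stems whose last vowel is 'a' add -ani.
So zatob → zaertob.

zaertob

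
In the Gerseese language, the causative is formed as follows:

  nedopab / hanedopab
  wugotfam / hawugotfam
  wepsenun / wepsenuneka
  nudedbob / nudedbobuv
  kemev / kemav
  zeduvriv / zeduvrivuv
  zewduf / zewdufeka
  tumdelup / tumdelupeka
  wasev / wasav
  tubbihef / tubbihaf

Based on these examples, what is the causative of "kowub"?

"kowub" has last vowel 'u'. The stems whose last vowel is 'u' (zewduf → zewdufeka, tumdelup → tumdelupeka, wepsenun → wepsenuneka) add -eka.
The other patterns: stems whose last vowel is 'e' change the last vowel to 'a'; stems whose last vowel is 'a' add the prefix ha-; stems whose last vowel is 'i' or 'o' add -uv.
So kowub → kowubeka.

kowubeka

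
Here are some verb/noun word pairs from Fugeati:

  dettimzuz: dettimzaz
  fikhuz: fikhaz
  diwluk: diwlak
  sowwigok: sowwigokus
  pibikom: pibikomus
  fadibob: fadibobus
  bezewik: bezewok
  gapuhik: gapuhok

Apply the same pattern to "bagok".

diwluk and sowwigok both end in -k yet inflect differently (diwlak, sowwigokus), so the final letter is not what conditions the rule; the last vowel is.
"bagok" has last vowel 'o'. The stems whose last vowel is 'o' (sowwigok → sowwigokus, pibikom → pibikomus, fadibob → fadibobus) add -us.
The other patterns: stems whose last vowel is 'u' change the last vowel to 'a'; stems whose last vowel is 'i' change the last vowel to 'o'.
So bagok → bagokus.

bagokus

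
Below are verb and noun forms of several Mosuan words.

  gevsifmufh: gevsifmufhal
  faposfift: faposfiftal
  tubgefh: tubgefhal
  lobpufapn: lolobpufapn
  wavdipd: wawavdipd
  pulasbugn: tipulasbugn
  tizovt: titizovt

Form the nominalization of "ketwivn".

lobpufapn and pulasbugn both end in -n yet inflect differently (lolobpufapn, tipulasbugn), so the final letter is not what conditions the rule; the second-to-last letter is.
"ketwivn" has second-to-last letter 'v'. The one such stem in the data (tizovt → titizovt) adds the prefix ti-, so the same rule applies.
So ketwivn → tiketwivn.

tiketwivn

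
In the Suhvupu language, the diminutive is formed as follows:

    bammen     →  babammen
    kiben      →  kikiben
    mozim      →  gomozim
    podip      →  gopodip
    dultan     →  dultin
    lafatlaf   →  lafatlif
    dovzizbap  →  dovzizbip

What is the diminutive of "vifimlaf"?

vifimlif

bammen and dultan both end in -n yet inflect differently (babammen, dultin), so the final letter is not what conditions the rule; the last vowel is.
"vifimlaf" has last vowel 'a'. The stems whose last vowel is 'a' (dultan → dultin, lafatlaf → lafatlif, dovzizbap → dovzizbip) change the last vowel to 'i'.
The other patterns: stems whose last vowel is 'e' repeat the first consonant+vowel as a prefix; stems whose last vowel is 'i' add the prefix go-.
So vifimlaf → vifimlif.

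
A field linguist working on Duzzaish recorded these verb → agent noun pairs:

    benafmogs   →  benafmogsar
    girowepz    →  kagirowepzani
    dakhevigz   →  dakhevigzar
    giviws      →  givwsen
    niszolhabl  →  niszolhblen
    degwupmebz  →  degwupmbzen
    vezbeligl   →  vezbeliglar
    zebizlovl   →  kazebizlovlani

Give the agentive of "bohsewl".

giviws and benafmogs both end in -s yet inflect differently (givwsen, benafmogsar), so the final letter is not what conditions the rule; the second-to-last letter is.
"bohsewl" has second-to-last letter 'w'. The one such stem in the data (giviws → givwsen) deletes the last vowel and adds -en (as do degwupmebz, niszolhabl), so the same rule applies.
So bohsewl → bohswlen.

bohswlen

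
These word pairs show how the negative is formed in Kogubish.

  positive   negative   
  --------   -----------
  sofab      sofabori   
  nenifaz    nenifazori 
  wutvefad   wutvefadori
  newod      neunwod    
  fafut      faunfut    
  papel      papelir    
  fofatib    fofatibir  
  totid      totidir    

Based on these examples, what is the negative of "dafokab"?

wutvefad and newod both end in -d yet inflect differently (wutvefadori, neunwod), so the final letter is not what conditions the rule; the last vowel is.
"dafokab" has last vowel 'a'. The stems whose last vowel is 'a' (sofab → sofabori, nenifaz → nenifazori, wutvefad → wutvefadori) add -ori.
The other patterns: stems whose last vowel is 'o' or 'u' insert -un- after the first vowel; stems whose last vowel is 'e' or 'i' add -ir.
So dafokab → dafokabori.

dafokabori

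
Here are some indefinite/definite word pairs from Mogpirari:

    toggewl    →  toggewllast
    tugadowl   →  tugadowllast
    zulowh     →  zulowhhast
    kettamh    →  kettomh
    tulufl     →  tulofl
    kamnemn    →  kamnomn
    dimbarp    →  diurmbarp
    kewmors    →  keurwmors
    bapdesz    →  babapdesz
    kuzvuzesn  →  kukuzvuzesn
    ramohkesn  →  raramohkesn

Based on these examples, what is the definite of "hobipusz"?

hohobipusz

zulowh and kettamh both end in -h yet inflect differently (zulowhhast, kettomh), so the final letter is not what conditions the rule; the second-to-last letter is.
"hobipusz" has second-to-last letter 's'. The stems whose second-to-last letter is 's' (bapdesz → babapdesz, kuzvuzesn → kukuzvuzesn, ramohkesn → raramohkesn) repeat the first consonant+vowel as a prefix.
The other patterns: stems whose second-to-last letter is 'w' double the final consonant and add -ast; stems whose second-to-last letter is 'f' or 'm' change the last vowel to 'o'; stems whose second-to-last letter is 'r' insert -ur- after the first vowel.
So hobipusz → hohobipusz.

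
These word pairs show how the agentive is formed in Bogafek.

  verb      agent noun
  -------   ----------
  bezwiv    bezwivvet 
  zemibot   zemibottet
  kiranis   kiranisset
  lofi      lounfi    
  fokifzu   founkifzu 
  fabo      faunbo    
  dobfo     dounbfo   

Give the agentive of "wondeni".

wounndeni

bezwiv and lofi both have last vowel 'i' yet inflect differently (bezwivvet, lounfi), so the last vowel is not what conditions the rule; whether the stem ends in a vowel or a consonant is.
"wondeni" ends in a vowel. The stems ending in a vowel (lofi → lounfi, fokifzu → founkifzu, fabo → faunbo) insert -un- after the first vowel.
So wondeni → wounndeni.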